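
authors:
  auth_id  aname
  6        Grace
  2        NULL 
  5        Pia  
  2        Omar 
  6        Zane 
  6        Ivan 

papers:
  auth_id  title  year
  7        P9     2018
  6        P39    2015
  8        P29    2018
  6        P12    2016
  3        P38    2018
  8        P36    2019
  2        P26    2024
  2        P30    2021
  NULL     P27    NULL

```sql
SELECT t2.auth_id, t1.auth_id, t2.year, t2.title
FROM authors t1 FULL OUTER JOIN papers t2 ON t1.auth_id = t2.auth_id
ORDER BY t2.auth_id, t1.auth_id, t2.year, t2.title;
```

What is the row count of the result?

16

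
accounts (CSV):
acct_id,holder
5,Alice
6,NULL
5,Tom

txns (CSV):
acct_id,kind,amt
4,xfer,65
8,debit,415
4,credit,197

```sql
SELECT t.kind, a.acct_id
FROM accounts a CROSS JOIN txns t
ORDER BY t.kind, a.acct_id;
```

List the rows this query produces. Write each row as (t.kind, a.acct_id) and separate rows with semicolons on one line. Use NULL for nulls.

CROSS JOIN pairs every row of `accounts` with every row of `txns`: 3 × 3 = 9 rows.

(credit, 5); (credit, 5); (credit, 6); (debit, 5); (debit, 5); (debit, 6); (xfer, 5); (xfer, 5); (xfer, 6)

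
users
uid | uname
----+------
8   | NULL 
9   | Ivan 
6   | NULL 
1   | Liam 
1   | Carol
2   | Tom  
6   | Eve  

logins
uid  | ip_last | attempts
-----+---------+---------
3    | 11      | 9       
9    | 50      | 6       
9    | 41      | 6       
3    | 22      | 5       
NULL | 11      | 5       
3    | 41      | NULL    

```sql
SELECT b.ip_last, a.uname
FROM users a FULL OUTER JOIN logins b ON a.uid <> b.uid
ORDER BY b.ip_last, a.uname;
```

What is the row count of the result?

34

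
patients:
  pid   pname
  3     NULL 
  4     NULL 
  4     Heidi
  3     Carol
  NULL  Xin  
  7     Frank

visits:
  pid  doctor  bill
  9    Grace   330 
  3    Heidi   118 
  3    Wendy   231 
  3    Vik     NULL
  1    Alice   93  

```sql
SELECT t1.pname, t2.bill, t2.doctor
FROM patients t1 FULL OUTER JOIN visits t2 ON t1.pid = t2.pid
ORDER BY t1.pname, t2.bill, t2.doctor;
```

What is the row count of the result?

12

FULL OUTER JOIN keeps every row from both sides; unmatched rows get NULL for the other side's columns.
Matching on t1.pid = t2.pid. A NULL in a compared column never satisfies the condition.
- pid=3: 3 matching t2 row(s), so 3 row(s) emitted.
- pid=4: no t2 row matches, row kept with t2 columns NULL.
- pid=4: no t2 row matches, row kept with t2 columns NULL.
- pid=3: 3 matching t2 row(s), so 3 row(s) emitted.
- pid=NULL: no t2 row matches, row kept with t2 columns NULL.
- pid=7: no t2 row matches, row kept with t2 columns NULL.
- 2 row(s) from t2 found no t1 partner → padded with NULL.
Total: 6 matched + 6 padded = 12 rows.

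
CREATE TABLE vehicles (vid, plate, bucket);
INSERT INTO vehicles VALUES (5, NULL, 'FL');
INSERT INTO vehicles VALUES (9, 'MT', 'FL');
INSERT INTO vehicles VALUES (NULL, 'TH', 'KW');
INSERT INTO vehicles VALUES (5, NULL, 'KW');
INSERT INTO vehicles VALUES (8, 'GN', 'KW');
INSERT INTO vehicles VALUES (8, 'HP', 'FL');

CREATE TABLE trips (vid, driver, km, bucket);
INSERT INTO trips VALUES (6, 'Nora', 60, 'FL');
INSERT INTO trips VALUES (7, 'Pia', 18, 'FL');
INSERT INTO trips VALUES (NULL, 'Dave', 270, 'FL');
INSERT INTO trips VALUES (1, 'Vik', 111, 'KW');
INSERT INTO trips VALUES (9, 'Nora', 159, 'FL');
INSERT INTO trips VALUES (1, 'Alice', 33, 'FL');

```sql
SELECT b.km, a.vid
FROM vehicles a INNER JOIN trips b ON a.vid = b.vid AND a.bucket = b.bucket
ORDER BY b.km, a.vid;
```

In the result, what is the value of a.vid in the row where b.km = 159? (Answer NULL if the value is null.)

9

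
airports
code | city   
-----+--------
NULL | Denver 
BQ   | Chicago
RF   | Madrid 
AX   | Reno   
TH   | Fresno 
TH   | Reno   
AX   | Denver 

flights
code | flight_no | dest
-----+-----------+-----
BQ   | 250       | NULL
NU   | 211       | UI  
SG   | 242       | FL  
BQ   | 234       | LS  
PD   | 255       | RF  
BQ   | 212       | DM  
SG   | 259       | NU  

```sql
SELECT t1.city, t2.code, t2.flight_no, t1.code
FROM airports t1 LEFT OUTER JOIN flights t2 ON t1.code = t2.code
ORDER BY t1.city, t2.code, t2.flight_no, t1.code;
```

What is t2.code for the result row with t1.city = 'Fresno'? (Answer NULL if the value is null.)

NULL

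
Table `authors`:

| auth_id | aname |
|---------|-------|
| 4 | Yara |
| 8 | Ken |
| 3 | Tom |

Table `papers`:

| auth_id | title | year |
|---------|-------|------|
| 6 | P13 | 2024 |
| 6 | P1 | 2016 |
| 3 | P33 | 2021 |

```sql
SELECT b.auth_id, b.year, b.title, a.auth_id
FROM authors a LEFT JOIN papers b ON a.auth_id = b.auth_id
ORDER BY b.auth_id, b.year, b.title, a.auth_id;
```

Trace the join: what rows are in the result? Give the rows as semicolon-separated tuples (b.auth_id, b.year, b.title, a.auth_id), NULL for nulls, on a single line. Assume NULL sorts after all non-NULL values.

(3, 2021, P33, 3); (NULL, NULL, NULL, 4); (NULL, NULL, NULL, 8)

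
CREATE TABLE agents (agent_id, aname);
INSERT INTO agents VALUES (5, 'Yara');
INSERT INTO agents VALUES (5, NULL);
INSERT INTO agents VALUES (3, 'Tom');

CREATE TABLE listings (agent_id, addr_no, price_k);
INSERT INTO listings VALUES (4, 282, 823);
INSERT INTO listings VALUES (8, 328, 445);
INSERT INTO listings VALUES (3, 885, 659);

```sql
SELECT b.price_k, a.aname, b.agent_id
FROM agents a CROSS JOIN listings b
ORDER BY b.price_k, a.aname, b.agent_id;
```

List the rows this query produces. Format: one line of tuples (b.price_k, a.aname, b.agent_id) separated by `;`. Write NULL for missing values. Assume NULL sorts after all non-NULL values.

CROSS JOIN pairs every row of `agents` with every row of `listings`: 3 × 3 = 9 rows.
After projecting and ordering:
b.price_k | a.aname | b.agent_id
445 | Tom | 8
445 | Yara | 8
445 | NULL | 8
659 | Tom | 3
659 | Yara | 3
659 | NULL | 3
823 | Tom | 4
823 | Yara | 4
823 | NULL | 4

(445, Tom, 8); (445, Yara, 8); (445, NULL, 8); (659, Tom, 3); (659, Yara, 3); (659, NULL, 3); (823, Tom, 4); (823, Yara, 4); (823, NULL, 4)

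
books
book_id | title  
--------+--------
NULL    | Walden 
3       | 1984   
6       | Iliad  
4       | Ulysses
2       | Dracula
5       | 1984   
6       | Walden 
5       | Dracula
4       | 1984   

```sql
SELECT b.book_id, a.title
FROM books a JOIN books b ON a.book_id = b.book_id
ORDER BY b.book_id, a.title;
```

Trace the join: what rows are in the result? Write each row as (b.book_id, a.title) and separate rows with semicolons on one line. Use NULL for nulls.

(2, Dracula); (3, 1984); (4, 1984); (4, 1984); (4, Ulysses); (4, Ulysses); (5, 1984); (5, 1984); (5, Dracula); (5, Dracula); (6, Iliad); (6, Iliad); (6, Walden); (6, Walden)

INNER JOIN keeps only pairs where the ON condition holds.
Matching on a.book_id = b.book_id. A NULL in a compared column never satisfies the condition.
- a[0] book_id=NULL → no match; dropped.
- a[1] book_id=3 → 1 match(es) in b → 1 row(s).
- a[2] book_id=6 → 2 match(es) in b → 2 row(s).
- a[3] book_id=4 → 2 match(es) in b → 2 row(s).
- a[4] book_id=2 → 1 match(es) in b → 1 row(s).
- a[5] book_id=5 → 2 match(es) in b → 2 row(s).
- a[6] book_id=6 → 2 match(es) in b → 2 row(s).
- a[7] book_id=5 → 2 match(es) in b → 2 row(s).
- a[8] book_id=4 → 2 match(es) in b → 2 row(s).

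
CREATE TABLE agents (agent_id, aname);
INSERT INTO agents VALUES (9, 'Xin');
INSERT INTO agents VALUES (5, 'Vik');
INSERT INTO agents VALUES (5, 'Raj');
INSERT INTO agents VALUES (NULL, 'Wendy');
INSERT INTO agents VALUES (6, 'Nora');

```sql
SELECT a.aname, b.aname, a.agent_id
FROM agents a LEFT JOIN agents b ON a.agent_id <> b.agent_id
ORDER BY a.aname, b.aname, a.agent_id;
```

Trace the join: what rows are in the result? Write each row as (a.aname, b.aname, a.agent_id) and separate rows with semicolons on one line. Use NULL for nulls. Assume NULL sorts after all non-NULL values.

LEFT JOIN keeps every row from `agents a`; unmatched rows get NULL for `agents b`'s columns.
Matching on a.agent_id <> b.agent_id. A NULL in a compared column never satisfies the condition.
Matched pairs: 10; unmatched a rows kept: 1.

(Nora, Raj, 6); (Nora, Vik, 6); (Nora, Xin, 6); (Raj, Nora, 5); (Raj, Xin, 5); (Vik, Nora, 5); (Vik, Xin, 5); (Wendy, NULL, NULL); (Xin, Nora, 9); (Xin, Raj, 9); (Xin, Vik, 9)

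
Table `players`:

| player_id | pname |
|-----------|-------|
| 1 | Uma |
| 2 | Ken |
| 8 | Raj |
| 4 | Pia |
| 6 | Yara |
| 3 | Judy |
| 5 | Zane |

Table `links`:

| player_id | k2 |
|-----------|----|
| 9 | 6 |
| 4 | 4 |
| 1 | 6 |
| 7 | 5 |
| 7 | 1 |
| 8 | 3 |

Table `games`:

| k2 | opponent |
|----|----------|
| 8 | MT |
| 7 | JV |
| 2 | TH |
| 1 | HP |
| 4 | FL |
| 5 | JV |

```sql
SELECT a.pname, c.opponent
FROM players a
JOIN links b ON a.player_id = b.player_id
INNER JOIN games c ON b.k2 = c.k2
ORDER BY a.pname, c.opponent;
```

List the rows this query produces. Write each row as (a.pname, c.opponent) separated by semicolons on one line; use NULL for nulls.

(Pia, FL)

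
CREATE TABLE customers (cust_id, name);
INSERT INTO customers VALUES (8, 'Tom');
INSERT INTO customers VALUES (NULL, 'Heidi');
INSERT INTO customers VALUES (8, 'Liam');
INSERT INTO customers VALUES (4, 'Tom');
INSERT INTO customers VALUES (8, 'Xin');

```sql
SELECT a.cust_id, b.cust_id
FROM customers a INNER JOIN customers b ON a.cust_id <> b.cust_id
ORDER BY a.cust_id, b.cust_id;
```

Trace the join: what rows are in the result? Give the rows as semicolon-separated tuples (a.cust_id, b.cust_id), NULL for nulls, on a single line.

(4, 8); (4, 8); (4, 8); (8, 4); (8, 4); (8, 4)

INNER JOIN keeps only pairs where the ON condition holds.
Matching on a.cust_id <> b.cust_id. A NULL in a compared column never satisfies the condition.
- cust_id=8: 1 matching b row(s), so 1 row(s) emitted.
- cust_id=NULL: no matching b row, dropped.
- cust_id=8: 1 matching b row(s), so 1 row(s) emitted.
- cust_id=4: 3 matching b row(s), so 3 row(s) emitted.
- cust_id=8: 1 matching b row(s), so 1 row(s) emitted.
After projecting and ordering:
a.cust_id | b.cust_id
4 | 8
4 | 8
4 | 8
8 | 4
8 | 4
8 | 4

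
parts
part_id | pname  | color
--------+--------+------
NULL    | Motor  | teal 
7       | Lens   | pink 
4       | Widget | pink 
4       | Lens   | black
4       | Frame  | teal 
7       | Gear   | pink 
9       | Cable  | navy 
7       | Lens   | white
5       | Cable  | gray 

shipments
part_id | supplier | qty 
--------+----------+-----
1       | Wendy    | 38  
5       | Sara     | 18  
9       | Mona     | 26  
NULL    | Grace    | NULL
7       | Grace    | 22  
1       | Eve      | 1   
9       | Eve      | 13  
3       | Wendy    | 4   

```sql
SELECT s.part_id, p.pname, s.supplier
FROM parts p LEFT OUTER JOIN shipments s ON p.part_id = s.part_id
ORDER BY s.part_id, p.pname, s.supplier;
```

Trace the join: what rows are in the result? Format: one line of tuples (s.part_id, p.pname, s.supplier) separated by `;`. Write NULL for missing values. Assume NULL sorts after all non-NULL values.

(5, Cable, Sara); (7, Gear, Grace); (7, Lens, Grace); (7, Lens, Grace); (9, Cable, Eve); (9, Cable, Mona); (NULL, Frame, NULL); (NULL, Lens, NULL); (NULL, Motor, NULL); (NULL, Widget, NULL)

LEFT JOIN keeps every row from `parts`; unmatched rows get NULL for `shipments`'s columns.
Matching on p.part_id = s.part_id. A NULL in a compared column never satisfies the condition.
Matched pairs: 6; unmatched p rows kept: 4.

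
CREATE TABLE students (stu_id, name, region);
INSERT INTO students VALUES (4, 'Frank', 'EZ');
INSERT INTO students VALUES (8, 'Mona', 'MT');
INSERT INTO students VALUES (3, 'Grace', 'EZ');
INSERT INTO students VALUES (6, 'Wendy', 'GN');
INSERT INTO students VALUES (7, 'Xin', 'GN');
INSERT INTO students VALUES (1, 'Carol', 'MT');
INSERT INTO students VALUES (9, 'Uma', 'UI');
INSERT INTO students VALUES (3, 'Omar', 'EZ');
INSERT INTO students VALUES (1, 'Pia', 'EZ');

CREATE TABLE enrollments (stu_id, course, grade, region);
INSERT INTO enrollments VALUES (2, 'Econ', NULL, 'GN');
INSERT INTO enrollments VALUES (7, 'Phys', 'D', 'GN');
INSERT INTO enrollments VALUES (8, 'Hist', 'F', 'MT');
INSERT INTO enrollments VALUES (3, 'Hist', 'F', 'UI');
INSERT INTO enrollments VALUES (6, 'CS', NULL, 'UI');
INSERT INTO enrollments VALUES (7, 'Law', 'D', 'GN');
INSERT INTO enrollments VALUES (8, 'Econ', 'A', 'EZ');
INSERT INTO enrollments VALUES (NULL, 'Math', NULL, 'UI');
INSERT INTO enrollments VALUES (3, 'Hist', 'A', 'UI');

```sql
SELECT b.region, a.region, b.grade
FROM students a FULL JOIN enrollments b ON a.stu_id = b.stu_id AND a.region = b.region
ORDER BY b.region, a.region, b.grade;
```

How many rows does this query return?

16

FULL OUTER JOIN keeps every row from both sides; unmatched rows get NULL for the other side's columns.
Matching on a.stu_id = b.stu_id AND a.region = b.region. A NULL in a compared column never satisfies the condition.
- stu_id=4, region=EZ: no b row matches, row kept with b columns NULL.
- stu_id=8, region=MT: 1 matching b row(s), so 1 row(s) emitted.
- stu_id=3, region=EZ: no b row matches, row kept with b columns NULL.
- stu_id=6, region=GN: no b row matches, row kept with b columns NULL.
- stu_id=7, region=GN: 2 matching b row(s), so 2 row(s) emitted.
- stu_id=1, region=MT: no b row matches, row kept with b columns NULL.
- stu_id=9, region=UI: no b row matches, row kept with b columns NULL.
- stu_id=3, region=EZ: no b row matches, row kept with b columns NULL.
- stu_id=1, region=EZ: no b row matches, row kept with b columns NULL.
- 6 b row(s) had no a match → kept, a columns NULL.
Total: 3 matched + 13 padded = 16 rows.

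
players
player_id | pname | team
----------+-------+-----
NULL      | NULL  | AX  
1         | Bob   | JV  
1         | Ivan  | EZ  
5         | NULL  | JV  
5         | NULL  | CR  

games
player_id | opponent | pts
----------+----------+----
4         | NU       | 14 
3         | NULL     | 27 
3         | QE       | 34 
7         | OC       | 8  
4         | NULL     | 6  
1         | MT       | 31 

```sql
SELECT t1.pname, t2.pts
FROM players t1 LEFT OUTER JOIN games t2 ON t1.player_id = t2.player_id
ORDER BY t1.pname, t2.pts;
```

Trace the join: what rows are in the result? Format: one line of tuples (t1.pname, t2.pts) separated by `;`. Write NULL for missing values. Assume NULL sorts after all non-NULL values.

LEFT JOIN keeps every row from `players`; unmatched rows get NULL for `games`'s columns.
Matching on t1.player_id = t2.player_id. A NULL in a compared column never satisfies the condition.
- t1[0] player_id=NULL → no match; kept with NULLs on the t2 side.
- t1[1] player_id=1 → 1 match(es) in t2 → 1 row(s).
- t1[2] player_id=1 → 1 match(es) in t2 → 1 row(s).
- t1[3] player_id=5 → no match; kept with NULLs on the t2 side.
- t1[4] player_id=5 → no match; kept with NULLs on the t2 side.
After projecting and ordering:
t1.pname | t2.pts
Bob | 31
Ivan | 31
NULL | NULL
NULL | NULL
NULL | NULL

(Bob, 31); (Ivan, 31); (NULL, NULL); (NULL, NULL); (NULL, NULL)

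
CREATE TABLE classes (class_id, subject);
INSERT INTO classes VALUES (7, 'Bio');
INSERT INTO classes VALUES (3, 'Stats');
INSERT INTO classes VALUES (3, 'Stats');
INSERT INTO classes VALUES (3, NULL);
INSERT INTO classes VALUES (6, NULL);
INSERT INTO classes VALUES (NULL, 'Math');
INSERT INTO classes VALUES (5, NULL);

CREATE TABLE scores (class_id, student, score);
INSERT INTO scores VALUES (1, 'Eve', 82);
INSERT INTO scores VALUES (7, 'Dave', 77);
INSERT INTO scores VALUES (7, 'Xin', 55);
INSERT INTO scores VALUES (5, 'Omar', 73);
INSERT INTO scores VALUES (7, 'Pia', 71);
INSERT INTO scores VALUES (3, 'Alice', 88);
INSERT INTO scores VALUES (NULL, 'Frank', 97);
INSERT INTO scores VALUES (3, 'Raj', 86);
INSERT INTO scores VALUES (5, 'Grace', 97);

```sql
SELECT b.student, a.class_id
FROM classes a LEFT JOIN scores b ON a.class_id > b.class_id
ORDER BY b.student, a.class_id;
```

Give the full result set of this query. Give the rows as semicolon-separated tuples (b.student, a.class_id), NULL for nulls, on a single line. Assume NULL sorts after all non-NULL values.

LEFT JOIN keeps every row from `classes`; unmatched rows get NULL for `scores`'s columns.
Matching on a.class_id > b.class_id. A NULL in a compared column never satisfies the condition.
- class_id=7: 5 matching b row(s), so 5 row(s) emitted.
- class_id=3: 1 matching b row(s), so 1 row(s) emitted.
- class_id=3: 1 matching b row(s), so 1 row(s) emitted.
- class_id=3: 1 matching b row(s), so 1 row(s) emitted.
- class_id=6: 5 matching b row(s), so 5 row(s) emitted.
- class_id=NULL: no b row matches, row kept with b columns NULL.
- class_id=5: 3 matching b row(s), so 3 row(s) emitted.

(Alice, 5); (Alice, 6); (Alice, 7); (Eve, 3); (Eve, 3); (Eve, 3); (Eve, 5); (Eve, 6); (Eve, 7); (Grace, 6); (Grace, 7); (Omar, 6); (Omar, 7); (Raj, 5); (Raj, 6); (Raj, 7); (NULL, NULL)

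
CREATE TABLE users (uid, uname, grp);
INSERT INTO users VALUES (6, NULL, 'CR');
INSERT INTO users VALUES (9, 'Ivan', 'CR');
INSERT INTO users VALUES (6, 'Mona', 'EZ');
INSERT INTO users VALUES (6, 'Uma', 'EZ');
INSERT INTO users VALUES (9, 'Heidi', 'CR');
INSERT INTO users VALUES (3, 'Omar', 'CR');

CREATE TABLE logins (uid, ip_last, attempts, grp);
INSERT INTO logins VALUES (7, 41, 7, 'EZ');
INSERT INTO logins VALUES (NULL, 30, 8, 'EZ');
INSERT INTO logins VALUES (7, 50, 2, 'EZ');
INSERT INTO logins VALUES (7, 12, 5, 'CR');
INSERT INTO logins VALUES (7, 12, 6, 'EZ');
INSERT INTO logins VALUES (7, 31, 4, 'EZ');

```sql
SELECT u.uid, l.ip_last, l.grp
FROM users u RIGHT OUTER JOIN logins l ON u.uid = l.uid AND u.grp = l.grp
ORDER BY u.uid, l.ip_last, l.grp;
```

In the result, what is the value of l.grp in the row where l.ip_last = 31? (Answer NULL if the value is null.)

EZ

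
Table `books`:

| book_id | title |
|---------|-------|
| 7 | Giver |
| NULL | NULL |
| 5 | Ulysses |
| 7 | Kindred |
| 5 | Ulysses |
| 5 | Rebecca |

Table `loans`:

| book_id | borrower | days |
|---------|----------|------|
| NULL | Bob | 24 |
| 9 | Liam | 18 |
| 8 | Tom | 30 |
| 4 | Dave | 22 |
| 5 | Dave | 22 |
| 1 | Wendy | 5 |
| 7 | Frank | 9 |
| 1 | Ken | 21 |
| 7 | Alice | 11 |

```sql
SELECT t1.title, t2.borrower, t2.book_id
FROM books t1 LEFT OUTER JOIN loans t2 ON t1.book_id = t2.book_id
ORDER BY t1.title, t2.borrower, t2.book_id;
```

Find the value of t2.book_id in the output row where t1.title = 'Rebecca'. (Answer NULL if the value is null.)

5

LEFT JOIN keeps every row from `books`; unmatched rows get NULL for `loans`'s columns.
Matching on t1.book_id = t2.book_id. A NULL in a compared column never satisfies the condition.
- t1 row (book_id=7): matches 2 t2 row(s) → 2 output row(s).
- t1 row (book_id=NULL): no match → kept, t2 columns NULL.
- t1 row (book_id=5): matches 1 t2 row(s) → 1 output row(s).
- t1 row (book_id=7): matches 2 t2 row(s) → 2 output row(s).
- t1 row (book_id=5): matches 1 t2 row(s) → 1 output row(s).
- t1 row (book_id=5): matches 1 t2 row(s) → 1 output row(s).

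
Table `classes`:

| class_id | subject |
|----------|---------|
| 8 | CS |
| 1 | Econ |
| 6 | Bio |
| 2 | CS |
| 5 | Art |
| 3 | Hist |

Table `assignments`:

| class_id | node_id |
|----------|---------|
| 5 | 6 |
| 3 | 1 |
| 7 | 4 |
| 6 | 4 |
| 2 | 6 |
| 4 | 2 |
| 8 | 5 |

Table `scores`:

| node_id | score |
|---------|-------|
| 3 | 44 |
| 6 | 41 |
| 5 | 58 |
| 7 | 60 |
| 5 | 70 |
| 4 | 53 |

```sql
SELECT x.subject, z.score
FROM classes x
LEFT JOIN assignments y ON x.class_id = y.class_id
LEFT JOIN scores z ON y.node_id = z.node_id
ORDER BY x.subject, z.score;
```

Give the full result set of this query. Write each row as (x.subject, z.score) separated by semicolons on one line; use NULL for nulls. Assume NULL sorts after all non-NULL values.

(Art, 41); (Bio, 53); (CS, 41); (CS, 58); (CS, 70); (Econ, NULL); (Hist, NULL)

Joins associate left-to-right: classes LEFT JOIN assignments on class_id gives 6 intermediate row(s).
Then LEFT JOIN `scores z` on node_id: each of those 6 rows is kept; rows whose y.node_id has no match in z get NULL for z's columns.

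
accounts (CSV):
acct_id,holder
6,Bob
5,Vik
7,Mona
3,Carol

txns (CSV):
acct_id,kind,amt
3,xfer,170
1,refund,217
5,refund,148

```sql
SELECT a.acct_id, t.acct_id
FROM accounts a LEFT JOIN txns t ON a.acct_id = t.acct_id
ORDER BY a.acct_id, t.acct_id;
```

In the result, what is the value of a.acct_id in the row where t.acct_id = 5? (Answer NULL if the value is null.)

LEFT JOIN keeps every row from `accounts`; unmatched rows get NULL for `txns`'s columns.
Matching on a.acct_id = t.acct_id.
- a[0] acct_id=6 → no match; kept with NULLs on the t side.
- a[1] acct_id=5 → 1 match(es) in t → 1 row(s).
- a[2] acct_id=7 → no match; kept with NULLs on the t side.
- a[3] acct_id=3 → 1 match(es) in t → 1 row(s).

5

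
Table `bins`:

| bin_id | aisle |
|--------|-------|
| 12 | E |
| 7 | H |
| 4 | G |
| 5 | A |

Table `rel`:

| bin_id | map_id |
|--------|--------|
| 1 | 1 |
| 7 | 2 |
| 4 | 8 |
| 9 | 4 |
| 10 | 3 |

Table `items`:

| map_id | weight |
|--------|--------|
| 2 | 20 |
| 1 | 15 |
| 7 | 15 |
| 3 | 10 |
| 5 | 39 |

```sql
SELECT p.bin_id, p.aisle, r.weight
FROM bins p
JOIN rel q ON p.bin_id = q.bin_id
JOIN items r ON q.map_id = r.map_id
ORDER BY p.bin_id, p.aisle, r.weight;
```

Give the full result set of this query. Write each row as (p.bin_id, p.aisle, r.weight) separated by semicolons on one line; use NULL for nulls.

(7, H, 20)

Step 1 — p INNER JOIN q on bin_id → 2 row(s).
Then INNER JOIN `items r` on map_id: keep only rows whose q.map_id appears in r.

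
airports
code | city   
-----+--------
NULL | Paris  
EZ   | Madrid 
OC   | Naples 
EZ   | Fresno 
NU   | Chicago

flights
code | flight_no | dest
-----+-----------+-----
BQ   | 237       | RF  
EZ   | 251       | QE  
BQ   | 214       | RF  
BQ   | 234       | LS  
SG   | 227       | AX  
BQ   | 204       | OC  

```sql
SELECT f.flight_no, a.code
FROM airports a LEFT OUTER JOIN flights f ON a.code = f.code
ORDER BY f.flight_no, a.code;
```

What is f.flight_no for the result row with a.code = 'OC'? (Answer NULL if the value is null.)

LEFT JOIN keeps every row from `airports`; unmatched rows get NULL for `flights`'s columns.
Matching on a.code = f.code. A NULL in a compared column never satisfies the condition.
Matched pairs: 2; unmatched a rows kept: 3.

NULL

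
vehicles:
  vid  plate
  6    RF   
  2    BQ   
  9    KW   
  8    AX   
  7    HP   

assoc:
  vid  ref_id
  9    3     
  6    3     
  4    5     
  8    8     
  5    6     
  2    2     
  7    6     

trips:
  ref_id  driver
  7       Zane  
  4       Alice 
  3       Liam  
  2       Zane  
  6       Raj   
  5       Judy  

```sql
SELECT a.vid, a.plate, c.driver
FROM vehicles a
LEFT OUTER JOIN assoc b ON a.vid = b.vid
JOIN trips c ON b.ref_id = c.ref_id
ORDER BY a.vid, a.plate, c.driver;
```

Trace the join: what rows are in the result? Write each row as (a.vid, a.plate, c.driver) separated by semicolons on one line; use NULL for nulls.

(2, BQ, Zane); (6, RF, Liam); (7, HP, Raj); (9, KW, Liam)

Joins associate left-to-right: vehicles LEFT JOIN assoc on vid gives 5 intermediate row(s).
Then INNER JOIN `trips c` on ref_id: keep only rows whose b.ref_id appears in c.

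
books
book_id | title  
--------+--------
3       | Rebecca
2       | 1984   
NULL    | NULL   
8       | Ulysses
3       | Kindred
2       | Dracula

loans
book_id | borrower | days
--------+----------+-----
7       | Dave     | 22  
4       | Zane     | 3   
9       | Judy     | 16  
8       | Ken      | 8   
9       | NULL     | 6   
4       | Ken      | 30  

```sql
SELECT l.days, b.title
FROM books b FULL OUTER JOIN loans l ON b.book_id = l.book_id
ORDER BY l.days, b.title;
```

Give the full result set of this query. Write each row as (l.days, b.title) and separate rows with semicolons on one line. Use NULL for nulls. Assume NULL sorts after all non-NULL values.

FULL OUTER JOIN keeps every row from both sides; unmatched rows get NULL for the other side's columns.
Matching on b.book_id = l.book_id. A NULL in a compared column never satisfies the condition.
- b row (book_id=3): no match → kept, l columns NULL.
- b row (book_id=2): no match → kept, l columns NULL.
- b row (book_id=NULL): no match → kept, l columns NULL.
- b row (book_id=8): matches 1 l row(s) → 1 output row(s).
- b row (book_id=3): no match → kept, l columns NULL.
- b row (book_id=2): no match → kept, l columns NULL.
- 5 row(s) from l found no b partner → padded with NULL.

(3, NULL); (6, NULL); (8, Ulysses); (16, NULL); (22, NULL); (30, NULL); (NULL, 1984); (NULL, Dracula); (NULL, Kindred); (NULL, Rebecca); (NULL, NULL)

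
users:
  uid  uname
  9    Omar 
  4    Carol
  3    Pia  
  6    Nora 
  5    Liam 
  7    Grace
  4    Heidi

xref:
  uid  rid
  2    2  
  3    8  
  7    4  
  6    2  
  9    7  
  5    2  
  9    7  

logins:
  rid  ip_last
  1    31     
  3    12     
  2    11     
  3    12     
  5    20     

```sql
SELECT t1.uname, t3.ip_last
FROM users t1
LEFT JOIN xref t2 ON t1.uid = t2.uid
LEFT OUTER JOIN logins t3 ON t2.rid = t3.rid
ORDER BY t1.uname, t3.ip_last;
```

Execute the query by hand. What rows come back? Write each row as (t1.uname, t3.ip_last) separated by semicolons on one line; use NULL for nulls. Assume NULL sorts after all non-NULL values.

(Carol, NULL); (Grace, NULL); (Heidi, NULL); (Liam, 11); (Nora, 11); (Omar, NULL); (Omar, NULL); (Pia, NULL)

Step 1 — t1 LEFT JOIN t2 on uid → 8 row(s).
Then LEFT JOIN `logins t3` on rid: each of those 8 rows is kept; rows whose t2.rid has no match in t3 get NULL for t3's columns.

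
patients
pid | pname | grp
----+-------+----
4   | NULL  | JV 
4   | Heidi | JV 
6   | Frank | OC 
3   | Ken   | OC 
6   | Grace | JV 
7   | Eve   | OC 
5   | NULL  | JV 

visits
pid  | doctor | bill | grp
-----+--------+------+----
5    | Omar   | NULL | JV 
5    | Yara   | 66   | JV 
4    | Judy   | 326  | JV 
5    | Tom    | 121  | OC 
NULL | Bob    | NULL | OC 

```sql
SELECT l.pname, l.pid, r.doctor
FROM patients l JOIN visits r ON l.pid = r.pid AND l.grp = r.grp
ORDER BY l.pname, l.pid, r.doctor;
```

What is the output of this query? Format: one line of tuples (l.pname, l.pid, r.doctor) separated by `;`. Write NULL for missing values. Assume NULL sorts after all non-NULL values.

(Heidi, 4, Judy); (NULL, 4, Judy); (NULL, 5, Omar); (NULL, 5, Yara)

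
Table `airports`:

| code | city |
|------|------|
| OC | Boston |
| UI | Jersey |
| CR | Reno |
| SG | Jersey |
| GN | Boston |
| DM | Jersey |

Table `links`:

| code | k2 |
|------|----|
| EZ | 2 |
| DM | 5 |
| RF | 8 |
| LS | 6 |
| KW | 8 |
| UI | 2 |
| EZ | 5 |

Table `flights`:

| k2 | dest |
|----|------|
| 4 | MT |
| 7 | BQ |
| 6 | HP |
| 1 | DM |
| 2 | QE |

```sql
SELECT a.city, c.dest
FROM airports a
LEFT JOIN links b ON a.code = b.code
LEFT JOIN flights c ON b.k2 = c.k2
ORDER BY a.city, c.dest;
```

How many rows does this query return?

6

Evaluate left to right. First `airports a LEFT JOIN links b` on code: 6 row(s).
Then LEFT JOIN `flights c` on k2: each of those 6 rows is kept; rows whose b.k2 has no match in c get NULL for c's columns.
Result: 6 row(s).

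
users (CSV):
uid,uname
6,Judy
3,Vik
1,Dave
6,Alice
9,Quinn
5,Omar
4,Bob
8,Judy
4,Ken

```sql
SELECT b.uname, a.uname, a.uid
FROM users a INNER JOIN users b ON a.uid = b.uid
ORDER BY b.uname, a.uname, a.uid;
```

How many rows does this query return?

13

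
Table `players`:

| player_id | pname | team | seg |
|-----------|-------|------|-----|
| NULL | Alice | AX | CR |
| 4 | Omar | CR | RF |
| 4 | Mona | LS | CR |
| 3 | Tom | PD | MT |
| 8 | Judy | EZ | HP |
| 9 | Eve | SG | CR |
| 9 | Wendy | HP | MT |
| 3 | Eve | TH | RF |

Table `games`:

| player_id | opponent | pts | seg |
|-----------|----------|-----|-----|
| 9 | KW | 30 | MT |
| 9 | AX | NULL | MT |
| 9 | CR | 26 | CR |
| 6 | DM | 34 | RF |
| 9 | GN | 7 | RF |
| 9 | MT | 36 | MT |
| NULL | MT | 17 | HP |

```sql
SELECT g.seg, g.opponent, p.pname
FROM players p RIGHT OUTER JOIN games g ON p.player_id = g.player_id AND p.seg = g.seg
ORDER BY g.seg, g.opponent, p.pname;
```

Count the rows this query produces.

7

RIGHT JOIN keeps every row from `games`; unmatched rows get NULL for `players`'s columns.
Matching on p.player_id = g.player_id AND p.seg = g.seg. A NULL in a compared column never satisfies the condition.
Matched pairs: 4; unmatched g rows kept: 3.
Total: 4 matched + 3 padded = 7 rows.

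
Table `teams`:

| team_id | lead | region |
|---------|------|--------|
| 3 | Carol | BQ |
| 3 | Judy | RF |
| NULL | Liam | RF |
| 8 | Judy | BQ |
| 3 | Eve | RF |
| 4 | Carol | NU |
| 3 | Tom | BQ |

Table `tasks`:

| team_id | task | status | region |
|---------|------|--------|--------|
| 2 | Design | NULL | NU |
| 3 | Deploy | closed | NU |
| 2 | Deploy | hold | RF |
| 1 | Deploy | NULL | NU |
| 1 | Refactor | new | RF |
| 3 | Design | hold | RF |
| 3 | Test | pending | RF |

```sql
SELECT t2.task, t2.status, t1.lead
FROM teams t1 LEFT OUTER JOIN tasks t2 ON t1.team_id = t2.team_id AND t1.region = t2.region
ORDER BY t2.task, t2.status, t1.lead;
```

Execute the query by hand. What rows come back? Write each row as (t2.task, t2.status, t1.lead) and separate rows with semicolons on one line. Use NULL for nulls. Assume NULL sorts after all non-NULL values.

(Design, hold, Eve); (Design, hold, Judy); (Test, pending, Eve); (Test, pending, Judy); (NULL, NULL, Carol); (NULL, NULL, Carol); (NULL, NULL, Judy); (NULL, NULL, Liam); (NULL, NULL, Tom)

LEFT JOIN keeps every row from `teams`; unmatched rows get NULL for `tasks`'s columns.
Matching on t1.team_id = t2.team_id AND t1.region = t2.region. A NULL in a compared column never satisfies the condition.
- t1 (team_id=3, region=BQ) has no partner → padded with NULL.
- t1 (team_id=3, region=RF) pairs with 2 row(s) of t2.
- t1 (team_id=NULL, region=RF) has no partner → padded with NULL.
- t1 (team_id=8, region=BQ) has no partner → padded with NULL.
- t1 (team_id=3, region=RF) pairs with 2 row(s) of t2.
- t1 (team_id=4, region=NU) has no partner → padded with NULL.
- t1 (team_id=3, region=BQ) has no partner → padded with NULL.
After projecting and ordering:
t2.task | t2.status | t1.lead
Design | hold | Eve
Design | hold | Judy
Test | pending | Eve
Test | pending | Judy
NULL | NULL | Carol
NULL | NULL | Carol
NULL | NULL | Judy
NULL | NULL | Liam
NULL | NULL | Tom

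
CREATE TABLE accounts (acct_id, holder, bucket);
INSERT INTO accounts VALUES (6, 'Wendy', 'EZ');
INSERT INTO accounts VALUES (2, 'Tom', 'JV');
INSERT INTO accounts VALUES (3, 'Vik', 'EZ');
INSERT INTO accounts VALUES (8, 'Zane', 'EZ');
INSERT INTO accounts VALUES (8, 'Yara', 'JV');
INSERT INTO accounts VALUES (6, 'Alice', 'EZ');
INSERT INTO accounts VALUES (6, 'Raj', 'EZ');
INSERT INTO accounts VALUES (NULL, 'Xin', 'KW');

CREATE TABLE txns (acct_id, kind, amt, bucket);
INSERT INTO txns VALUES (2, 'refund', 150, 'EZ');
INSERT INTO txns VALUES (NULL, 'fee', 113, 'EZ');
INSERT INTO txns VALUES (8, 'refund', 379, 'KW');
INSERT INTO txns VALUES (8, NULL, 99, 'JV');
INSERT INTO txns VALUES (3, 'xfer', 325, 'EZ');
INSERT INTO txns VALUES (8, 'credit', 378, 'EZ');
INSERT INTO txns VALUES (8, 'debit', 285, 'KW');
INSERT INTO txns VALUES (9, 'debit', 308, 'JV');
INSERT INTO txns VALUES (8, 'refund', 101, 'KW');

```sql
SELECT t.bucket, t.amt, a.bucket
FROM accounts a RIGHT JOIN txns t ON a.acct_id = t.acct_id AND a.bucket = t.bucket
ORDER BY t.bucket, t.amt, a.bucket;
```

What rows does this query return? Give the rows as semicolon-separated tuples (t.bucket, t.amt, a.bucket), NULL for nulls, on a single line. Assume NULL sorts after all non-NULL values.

RIGHT JOIN keeps every row from `txns`; unmatched rows get NULL for `accounts`'s columns.
Matching on a.acct_id = t.acct_id AND a.bucket = t.bucket. A NULL in a compared column never satisfies the condition.
- acct_id=6, bucket=EZ: no matching t row.
- acct_id=2, bucket=JV: no matching t row.
- acct_id=3, bucket=EZ: 1 matching t row(s), so 1 row(s) emitted.
- acct_id=8, bucket=EZ: 1 matching t row(s), so 1 row(s) emitted.
- acct_id=8, bucket=JV: 1 matching t row(s), so 1 row(s) emitted.
- acct_id=6, bucket=EZ: no matching t row.
- acct_id=6, bucket=EZ: no matching t row.
- acct_id=NULL, bucket=KW: no matching t row.
- 6 t row(s) had no a match → kept, a columns NULL.
After projecting and ordering:
t.bucket | t.amt | a.bucket
EZ | 113 | NULL
EZ | 150 | NULL
EZ | 325 | EZ
EZ | 378 | EZ
JV | 99 | JV
JV | 308 | NULL
KW | 101 | NULL
KW | 285 | NULL
KW | 379 | NULL

(EZ, 113, NULL); (EZ, 150, NULL); (EZ, 325, EZ); (EZ, 378, EZ); (JV, 99, JV); (JV, 308, NULL); (KW, 101, NULL); (KW, 285, NULL); (KW, 379, NULL)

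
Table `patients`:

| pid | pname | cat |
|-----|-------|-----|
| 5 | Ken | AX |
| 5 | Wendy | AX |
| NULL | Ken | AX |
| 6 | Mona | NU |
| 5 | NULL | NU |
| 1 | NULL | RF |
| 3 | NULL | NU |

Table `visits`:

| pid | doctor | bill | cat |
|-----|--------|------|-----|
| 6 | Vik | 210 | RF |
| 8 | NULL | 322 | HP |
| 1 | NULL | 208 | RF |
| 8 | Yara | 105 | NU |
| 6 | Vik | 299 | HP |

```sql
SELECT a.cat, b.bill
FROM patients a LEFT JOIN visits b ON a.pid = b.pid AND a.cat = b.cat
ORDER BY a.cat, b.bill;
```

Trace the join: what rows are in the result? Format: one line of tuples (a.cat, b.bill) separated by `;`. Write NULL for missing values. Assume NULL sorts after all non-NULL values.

(AX, NULL); (AX, NULL); (AX, NULL); (NU, NULL); (NU, NULL); (NU, NULL); (RF, 208)

LEFT JOIN keeps every row from `patients`; unmatched rows get NULL for `visits`'s columns.
Matching on a.pid = b.pid AND a.cat = b.cat. A NULL in a compared column never satisfies the condition.
Matched pairs: 1; unmatched a rows kept: 6.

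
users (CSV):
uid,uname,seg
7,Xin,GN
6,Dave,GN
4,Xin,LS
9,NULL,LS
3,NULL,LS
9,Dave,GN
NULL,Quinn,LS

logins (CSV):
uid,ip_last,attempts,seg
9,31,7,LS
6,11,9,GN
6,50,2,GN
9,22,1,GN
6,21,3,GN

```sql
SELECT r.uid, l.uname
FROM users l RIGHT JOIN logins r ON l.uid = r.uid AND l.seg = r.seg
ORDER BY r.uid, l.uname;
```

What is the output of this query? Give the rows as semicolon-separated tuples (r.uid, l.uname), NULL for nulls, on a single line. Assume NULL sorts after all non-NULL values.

(6, Dave); (6, Dave); (6, Dave); (9, Dave); (9, NULL)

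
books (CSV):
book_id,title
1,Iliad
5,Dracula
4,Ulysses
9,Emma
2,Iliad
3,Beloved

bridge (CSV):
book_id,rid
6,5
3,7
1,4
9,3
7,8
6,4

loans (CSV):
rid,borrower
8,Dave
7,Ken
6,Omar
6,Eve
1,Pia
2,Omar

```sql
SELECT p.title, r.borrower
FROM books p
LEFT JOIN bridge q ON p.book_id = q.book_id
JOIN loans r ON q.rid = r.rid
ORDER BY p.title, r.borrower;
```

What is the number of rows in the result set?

Evaluate left to right. First `books p LEFT JOIN bridge q` on book_id: 6 row(s).
Then INNER JOIN `loans r` on rid: keep only rows whose q.rid appears in r.
Result: 1 row(s).

1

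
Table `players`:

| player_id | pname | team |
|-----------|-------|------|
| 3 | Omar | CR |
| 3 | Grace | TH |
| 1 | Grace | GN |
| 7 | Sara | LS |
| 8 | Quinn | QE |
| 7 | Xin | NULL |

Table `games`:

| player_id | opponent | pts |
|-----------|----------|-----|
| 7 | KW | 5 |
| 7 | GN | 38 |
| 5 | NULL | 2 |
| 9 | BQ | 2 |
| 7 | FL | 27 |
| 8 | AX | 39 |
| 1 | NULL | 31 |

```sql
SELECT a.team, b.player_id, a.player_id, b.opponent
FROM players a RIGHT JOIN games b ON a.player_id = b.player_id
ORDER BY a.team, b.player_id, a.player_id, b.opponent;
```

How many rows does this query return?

10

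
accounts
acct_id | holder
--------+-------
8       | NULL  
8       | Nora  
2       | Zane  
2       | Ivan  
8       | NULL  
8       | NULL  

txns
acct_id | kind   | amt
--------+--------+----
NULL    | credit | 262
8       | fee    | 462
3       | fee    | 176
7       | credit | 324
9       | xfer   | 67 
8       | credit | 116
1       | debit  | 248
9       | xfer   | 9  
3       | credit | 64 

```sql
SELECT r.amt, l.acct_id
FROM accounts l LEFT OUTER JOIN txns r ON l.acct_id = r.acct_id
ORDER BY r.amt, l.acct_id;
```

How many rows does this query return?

LEFT JOIN keeps every row from `accounts`; unmatched rows get NULL for `txns`'s columns.
Matching on l.acct_id = r.acct_id. A NULL in a compared column never satisfies the condition.
- l[0] acct_id=8 → 2 match(es) in r → 2 row(s).
- l[1] acct_id=8 → 2 match(es) in r → 2 row(s).
- l[2] acct_id=2 → no match; kept with NULLs on the r side.
- l[3] acct_id=2 → no match; kept with NULLs on the r side.
- l[4] acct_id=8 → 2 match(es) in r → 2 row(s).
- l[5] acct_id=8 → 2 match(es) in r → 2 row(s).
Total: 8 matched + 2 padded = 10 rows.

10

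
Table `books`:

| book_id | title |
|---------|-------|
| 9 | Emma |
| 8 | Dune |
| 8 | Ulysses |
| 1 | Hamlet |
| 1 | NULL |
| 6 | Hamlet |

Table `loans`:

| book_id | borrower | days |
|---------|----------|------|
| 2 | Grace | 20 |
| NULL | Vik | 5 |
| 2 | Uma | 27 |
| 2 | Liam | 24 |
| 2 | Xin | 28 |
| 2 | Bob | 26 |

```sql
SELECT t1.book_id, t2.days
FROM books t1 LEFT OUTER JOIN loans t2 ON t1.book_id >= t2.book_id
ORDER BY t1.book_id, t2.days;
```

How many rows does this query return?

LEFT JOIN keeps every row from `books`; unmatched rows get NULL for `loans`'s columns.
Matching on t1.book_id >= t2.book_id. A NULL in a compared column never satisfies the condition.
- book_id=9: 5 matching t2 row(s), so 5 row(s) emitted.
- book_id=8: 5 matching t2 row(s), so 5 row(s) emitted.
- book_id=8: 5 matching t2 row(s), so 5 row(s) emitted.
- book_id=1: no t2 row matches, row kept with t2 columns NULL.
- book_id=1: no t2 row matches, row kept with t2 columns NULL.
- book_id=6: 5 matching t2 row(s), so 5 row(s) emitted.
Total: 20 matched + 2 padded = 22 rows.

22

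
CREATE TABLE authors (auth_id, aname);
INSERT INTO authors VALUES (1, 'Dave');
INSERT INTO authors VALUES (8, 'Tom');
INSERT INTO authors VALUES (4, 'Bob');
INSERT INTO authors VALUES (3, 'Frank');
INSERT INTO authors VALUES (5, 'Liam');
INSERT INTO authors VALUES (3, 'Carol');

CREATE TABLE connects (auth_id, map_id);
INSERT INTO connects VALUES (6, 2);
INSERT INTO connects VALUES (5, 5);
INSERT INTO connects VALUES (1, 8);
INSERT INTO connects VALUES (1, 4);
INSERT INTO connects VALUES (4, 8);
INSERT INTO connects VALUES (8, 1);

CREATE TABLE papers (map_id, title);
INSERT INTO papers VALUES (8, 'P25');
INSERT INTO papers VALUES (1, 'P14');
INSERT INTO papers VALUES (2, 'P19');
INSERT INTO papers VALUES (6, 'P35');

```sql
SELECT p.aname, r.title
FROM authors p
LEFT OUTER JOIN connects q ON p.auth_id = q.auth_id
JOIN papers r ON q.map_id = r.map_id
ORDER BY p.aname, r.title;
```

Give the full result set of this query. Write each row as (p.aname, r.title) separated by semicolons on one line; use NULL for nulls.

(Bob, P25); (Dave, P25); (Tom, P14)

Joins associate left-to-right: authors LEFT JOIN connects on auth_id gives 7 intermediate row(s).
Then INNER JOIN `papers r` on map_id: keep only rows whose q.map_id appears in r.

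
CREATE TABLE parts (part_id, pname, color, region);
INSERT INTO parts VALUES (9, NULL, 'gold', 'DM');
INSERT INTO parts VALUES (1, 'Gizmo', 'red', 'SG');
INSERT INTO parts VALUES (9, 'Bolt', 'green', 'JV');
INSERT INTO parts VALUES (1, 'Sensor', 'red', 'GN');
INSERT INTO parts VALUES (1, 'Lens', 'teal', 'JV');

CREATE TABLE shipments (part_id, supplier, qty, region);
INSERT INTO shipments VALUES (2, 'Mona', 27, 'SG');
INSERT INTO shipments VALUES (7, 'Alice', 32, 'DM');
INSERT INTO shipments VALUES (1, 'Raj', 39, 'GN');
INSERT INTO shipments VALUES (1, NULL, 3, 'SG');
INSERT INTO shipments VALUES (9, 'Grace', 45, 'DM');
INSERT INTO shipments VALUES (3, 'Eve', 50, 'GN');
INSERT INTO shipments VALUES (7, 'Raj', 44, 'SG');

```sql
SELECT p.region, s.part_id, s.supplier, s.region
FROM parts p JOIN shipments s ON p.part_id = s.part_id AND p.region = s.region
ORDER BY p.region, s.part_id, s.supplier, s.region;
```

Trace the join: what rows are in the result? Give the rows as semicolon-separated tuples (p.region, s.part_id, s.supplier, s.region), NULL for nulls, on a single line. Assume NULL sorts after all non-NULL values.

INNER JOIN keeps only pairs where the ON condition holds.
Matching on p.part_id = s.part_id AND p.region = s.region.
Matched pairs: 3.

(DM, 9, Grace, DM); (GN, 1, Raj, GN); (SG, 1, NULL, SG)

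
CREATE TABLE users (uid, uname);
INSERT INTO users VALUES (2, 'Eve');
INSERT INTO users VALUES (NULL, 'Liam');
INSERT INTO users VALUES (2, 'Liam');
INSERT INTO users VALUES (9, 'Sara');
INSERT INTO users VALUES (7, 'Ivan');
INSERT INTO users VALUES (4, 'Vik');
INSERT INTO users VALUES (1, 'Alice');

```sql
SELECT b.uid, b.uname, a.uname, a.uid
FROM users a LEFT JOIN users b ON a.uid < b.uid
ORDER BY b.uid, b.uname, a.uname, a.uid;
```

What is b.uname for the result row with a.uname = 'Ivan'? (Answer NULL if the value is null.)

LEFT JOIN keeps every row from `users a`; unmatched rows get NULL for `users b`'s columns.
Matching on a.uid < b.uid. A NULL in a compared column never satisfies the condition.
- uid=2: 3 matching b row(s), so 3 row(s) emitted.
- uid=NULL: no b row matches, row kept with b columns NULL.
- uid=2: 3 matching b row(s), so 3 row(s) emitted.
- uid=9: no b row matches, row kept with b columns NULL.
- uid=7: 1 matching b row(s), so 1 row(s) emitted.
- uid=4: 2 matching b row(s), so 2 row(s) emitted.
- uid=1: 5 matching b row(s), so 5 row(s) emitted.

Sara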